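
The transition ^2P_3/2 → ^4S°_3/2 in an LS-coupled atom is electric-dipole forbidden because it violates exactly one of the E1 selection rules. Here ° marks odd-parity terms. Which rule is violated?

the ΔS = 0 rule

ΔJ = 0, ±1 (not J=0↔0): J: 3/2 → 3/2, ΔJ = +0 — ok.
ΔL = 0, ±1 (not L=0↔0): L: 1 → 0, ΔL = -1 — ok.
Parity must change: even → odd — ok.
ΔS = 0: S: 1/2 → 3/2 — fails.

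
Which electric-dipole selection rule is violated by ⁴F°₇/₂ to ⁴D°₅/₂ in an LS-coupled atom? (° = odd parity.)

Reading off the term symbols: S 3/2→3/2, L 3→2, J 7/2→5/2, parity odd→odd.
Parity must change: odd → odd — ✗.
ΔS = 0: S: 3/2 → 3/2 — ✓.
ΔL = 0, ±1 (not L=0↔0): L: 3 → 2, ΔL = -1 — ✓.
ΔJ = 0, ±1 (not J=0↔0): J: 7/2 → 5/2, ΔJ = -1 — ✓.

parity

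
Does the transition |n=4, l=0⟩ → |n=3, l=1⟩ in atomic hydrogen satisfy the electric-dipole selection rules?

allowed

Initial l = 0, final l = 1, so Δl = +1. E1 requires Δl = ±1: satisfied.
All E1 selection rules are satisfied.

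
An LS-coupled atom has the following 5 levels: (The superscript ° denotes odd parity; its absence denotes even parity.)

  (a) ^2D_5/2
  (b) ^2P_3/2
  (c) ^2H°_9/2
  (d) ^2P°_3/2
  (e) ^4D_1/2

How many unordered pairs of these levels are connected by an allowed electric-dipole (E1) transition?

(a)–(b): forbidden (parity).
(a)–(c): forbidden (ΔL, ΔJ).
(a)–(d): allowed.
(a)–(e): forbidden (parity, ΔS, ΔJ).
(b)–(c): forbidden (ΔL, ΔJ).
(b)–(d): allowed.
(b)–(e): forbidden (parity, ΔS).
(c)–(d): forbidden (parity, ΔL, ΔJ).
(c)–(e): forbidden (ΔS, ΔL, ΔJ).
(d)–(e): forbidden (ΔS).
Allowed pairs: 2 of 10.

2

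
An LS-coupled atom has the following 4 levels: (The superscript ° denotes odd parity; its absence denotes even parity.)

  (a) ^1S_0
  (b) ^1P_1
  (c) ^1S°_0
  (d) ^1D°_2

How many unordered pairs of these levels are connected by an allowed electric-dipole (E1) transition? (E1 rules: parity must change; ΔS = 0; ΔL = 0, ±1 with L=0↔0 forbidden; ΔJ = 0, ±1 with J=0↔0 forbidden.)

(a)–(b): forbidden (parity).
(a)–(c): forbidden (ΔL, ΔJ).
(a)–(d): forbidden (ΔL, ΔJ).
(b)–(c): allowed.
(b)–(d): allowed.
(c)–(d): forbidden (parity, ΔL, ΔJ).
Allowed pairs: 2 of 6.

2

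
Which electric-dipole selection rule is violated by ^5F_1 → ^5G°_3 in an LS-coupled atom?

the ΔJ = 0, ±1 rule

Reading off the term symbols: S 2→2, L 3→4, J 1→3, parity even→odd.
Parity must change: even → odd — ok.
ΔS = 0: S: 2 → 2 — ok.
ΔL = 0, ±1 (not L=0↔0): L: 3 → 4, ΔL = +1 — ok.
ΔJ = 0, ±1 (not J=0↔0): J: 1 → 3, ΔJ = +2 — fails.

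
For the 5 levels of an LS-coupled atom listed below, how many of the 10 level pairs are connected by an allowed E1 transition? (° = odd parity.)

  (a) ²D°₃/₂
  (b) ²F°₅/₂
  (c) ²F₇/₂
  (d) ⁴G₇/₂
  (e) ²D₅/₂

(a)–(b): forbidden (parity).
(a)–(c): forbidden (ΔJ).
(a)–(d): forbidden (ΔS, ΔL, ΔJ).
(a)–(e): allowed.
(b)–(c): allowed.
(b)–(d): forbidden (ΔS).
(b)–(e): allowed.
(c)–(d): forbidden (parity, ΔS).
(c)–(e): forbidden (parity).
(d)–(e): forbidden (parity, ΔS, ΔL).
Allowed pairs: 3 of 10.

3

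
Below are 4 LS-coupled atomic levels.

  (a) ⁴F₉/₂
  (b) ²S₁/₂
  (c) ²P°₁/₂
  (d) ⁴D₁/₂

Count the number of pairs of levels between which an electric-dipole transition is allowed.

1

(a)–(b): forbidden (parity, ΔS, ΔL, ΔJ).
(a)–(c): forbidden (ΔS, ΔL, ΔJ).
(a)–(d): forbidden (parity, ΔJ).
(b)–(c): allowed.
(b)–(d): forbidden (parity, ΔS, ΔL).
(c)–(d): forbidden (ΔS).
Allowed pairs: 1 of 6.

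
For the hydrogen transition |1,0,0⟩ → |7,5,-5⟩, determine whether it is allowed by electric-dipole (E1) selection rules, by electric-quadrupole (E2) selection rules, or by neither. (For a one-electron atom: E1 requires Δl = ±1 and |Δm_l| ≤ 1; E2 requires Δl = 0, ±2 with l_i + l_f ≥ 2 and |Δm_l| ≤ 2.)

neither

Δl = 5 − 0 = +5; l_i + l_f = 5.
Δm_l = -5.
E1 (Δl = ±1, |Δm_l| ≤ 1): not satisfied.
E2 (Δl = 0,±2, l_i+l_f ≥ 2, |Δm_l| ≤ 2): not satisfied.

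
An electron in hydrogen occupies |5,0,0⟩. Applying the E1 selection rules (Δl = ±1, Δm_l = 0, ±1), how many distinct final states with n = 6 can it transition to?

3

E1 requires Δl = ±1, so l_f ∈ {-1, 1}; with 0 ≤ l_f ≤ n_f−1 = 5, the allowed l_f values are {1}.
For l_f = 1: m_f ∈ {m_i−1, m_i, m_i+1} ∩ [−1, 1] = {-1, 0, 1} → 3 states.
Total: 3.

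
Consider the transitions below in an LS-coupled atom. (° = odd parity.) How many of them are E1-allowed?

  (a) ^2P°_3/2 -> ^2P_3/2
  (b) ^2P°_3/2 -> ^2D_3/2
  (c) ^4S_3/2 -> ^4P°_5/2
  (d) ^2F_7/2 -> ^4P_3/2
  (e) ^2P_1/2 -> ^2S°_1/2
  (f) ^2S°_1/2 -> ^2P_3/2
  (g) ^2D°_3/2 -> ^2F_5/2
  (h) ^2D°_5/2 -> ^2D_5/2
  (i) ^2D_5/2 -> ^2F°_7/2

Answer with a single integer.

(a) allowed
(b) allowed
(c) allowed
(d) forbidden (parity, ΔS, ΔL, ΔJ fail)
(e) allowed
(f) allowed
(g) allowed
(h) allowed
(i) allowed
Total allowed: 8 of 9.

8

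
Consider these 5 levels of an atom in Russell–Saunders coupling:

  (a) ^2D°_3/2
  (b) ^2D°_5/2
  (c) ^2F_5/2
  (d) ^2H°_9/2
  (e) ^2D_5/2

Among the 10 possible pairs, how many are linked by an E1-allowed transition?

4

(a)–(b): forbidden (parity).
(a)–(c): allowed.
(a)–(d): forbidden (parity, ΔL, ΔJ).
(a)–(e): allowed.
(b)–(c): allowed.
(b)–(d): forbidden (parity, ΔL, ΔJ).
(b)–(e): allowed.
(c)–(d): forbidden (ΔL, ΔJ).
(c)–(e): forbidden (parity).
(d)–(e): forbidden (ΔL, ΔJ).
Allowed pairs: 4 of 10.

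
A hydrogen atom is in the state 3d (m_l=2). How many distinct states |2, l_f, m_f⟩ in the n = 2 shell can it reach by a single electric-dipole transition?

E1 requires Δl = ±1, so l_f ∈ {1, 3}; with 0 ≤ l_f ≤ n_f−1 = 1, the allowed l_f values are {1}.
For l_f = 1: m_f ∈ {m_i−1, m_i, m_i+1} ∩ [−1, 1] = {1} → 1 state.
Total: 1.

1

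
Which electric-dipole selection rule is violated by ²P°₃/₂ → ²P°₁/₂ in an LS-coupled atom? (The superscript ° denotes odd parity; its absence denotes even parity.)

parity

Initial level: S=1/2, L=1, J=3/2, parity odd. Final level: S=1/2, L=1, J=1/2, parity odd.
Parity must change: odd → odd — fails.
ΔJ = 0, ±1 (not J=0↔0): J: 3/2 → 1/2, ΔJ = -1 — ok.
ΔL = 0, ±1 (not L=0↔0): L: 1 → 1, ΔL = +0 — ok.
ΔS = 0: S: 1/2 → 1/2 — ok.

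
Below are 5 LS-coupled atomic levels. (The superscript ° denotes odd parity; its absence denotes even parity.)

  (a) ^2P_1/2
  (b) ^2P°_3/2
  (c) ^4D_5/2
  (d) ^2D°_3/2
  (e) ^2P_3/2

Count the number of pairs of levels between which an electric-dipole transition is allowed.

(a)–(b): allowed.
(a)–(c): forbidden (parity, ΔS, ΔJ).
(a)–(d): allowed.
(a)–(e): forbidden (parity).
(b)–(c): forbidden (ΔS).
(b)–(d): forbidden (parity).
(b)–(e): allowed.
(c)–(d): forbidden (ΔS).
(c)–(e): forbidden (parity, ΔS).
(d)–(e): allowed.
Allowed pairs: 4 of 10.

4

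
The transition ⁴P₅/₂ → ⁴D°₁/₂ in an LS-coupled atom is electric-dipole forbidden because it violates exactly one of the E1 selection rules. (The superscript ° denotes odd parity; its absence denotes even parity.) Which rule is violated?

Initial level: S=3/2, L=1, J=5/2, parity even. Final level: S=3/2, L=2, J=1/2, parity odd.
Parity must change: even → odd — ok.
ΔS = 0: S: 3/2 → 3/2 — ok.
ΔL = 0, ±1 (not L=0↔0): L: 1 → 2, ΔL = +1 — ok.
ΔJ = 0, ±1 (not J=0↔0): J: 5/2 → 1/2, ΔJ = -2 — fails.

the ΔJ = 0, ±1 rule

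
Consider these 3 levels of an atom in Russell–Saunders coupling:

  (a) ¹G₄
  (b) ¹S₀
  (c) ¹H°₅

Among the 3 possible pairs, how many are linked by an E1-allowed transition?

1

(a)–(b): forbidden (parity, ΔL, ΔJ).
(a)–(c): allowed.
(b)–(c): forbidden (ΔL, ΔJ).
Allowed pairs: 1 of 3.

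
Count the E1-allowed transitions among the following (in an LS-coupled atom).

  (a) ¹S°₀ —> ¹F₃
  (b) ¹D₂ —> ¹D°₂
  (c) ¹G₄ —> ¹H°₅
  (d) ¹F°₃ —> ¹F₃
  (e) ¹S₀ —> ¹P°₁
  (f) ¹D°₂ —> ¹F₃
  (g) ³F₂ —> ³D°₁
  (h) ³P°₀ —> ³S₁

(a) forbidden (ΔL, ΔJ fail)
(b) allowed
(c) allowed
(d) allowed
(e) allowed
(f) allowed
(g) allowed
(h) allowed
Total allowed: 7 of 8.

7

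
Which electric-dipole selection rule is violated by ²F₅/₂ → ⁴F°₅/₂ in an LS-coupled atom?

Initial level: S=1/2, L=3, J=5/2, parity even. Final level: S=3/2, L=3, J=5/2, parity odd.
Parity must change: even → odd — satisfied.
ΔS = 0: S: 1/2 → 3/2 — violated.
ΔL = 0, ±1 (not L=0↔0): L: 3 → 3, ΔL = +0 — satisfied.
ΔJ = 0, ±1 (not J=0↔0): J: 5/2 → 5/2, ΔJ = +0 — satisfied.

the ΔS = 0 rule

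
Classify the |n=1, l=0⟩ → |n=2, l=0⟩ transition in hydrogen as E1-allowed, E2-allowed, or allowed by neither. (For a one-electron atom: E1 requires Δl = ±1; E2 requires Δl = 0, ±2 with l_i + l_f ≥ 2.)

Δl = 0 − 0 = +0; l_i + l_f = 0.
E1 (Δl = ±1): not satisfied.
E2 (Δl = 0,±2, l_i+l_f ≥ 2): not satisfied.

neither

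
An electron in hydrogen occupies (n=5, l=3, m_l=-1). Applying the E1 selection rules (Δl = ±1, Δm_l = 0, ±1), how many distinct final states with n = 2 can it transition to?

E1 requires l_f ∈ {2, 4}, but neither lies in [0, 1], so no final state is reachable.
Total: 0.

0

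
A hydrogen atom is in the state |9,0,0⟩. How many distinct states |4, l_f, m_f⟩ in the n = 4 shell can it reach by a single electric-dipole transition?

E1 requires Δl = ±1, so l_f ∈ {-1, 1}; with 0 ≤ l_f ≤ n_f−1 = 3, the allowed l_f values are {1}.
For l_f = 1: m_f ∈ {m_i−1, m_i, m_i+1} ∩ [−1, 1] = {-1, 0, 1} → 3 states.
Total: 3.

3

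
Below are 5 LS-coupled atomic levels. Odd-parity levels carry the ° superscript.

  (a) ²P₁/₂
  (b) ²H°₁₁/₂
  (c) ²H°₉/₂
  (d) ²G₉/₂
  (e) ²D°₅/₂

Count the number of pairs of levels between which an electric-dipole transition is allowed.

(a)–(b): forbidden (ΔL, ΔJ).
(a)–(c): forbidden (ΔL, ΔJ).
(a)–(d): forbidden (parity, ΔL, ΔJ).
(a)–(e): forbidden (ΔJ).
(b)–(c): forbidden (parity).
(b)–(d): allowed.
(b)–(e): forbidden (parity, ΔL, ΔJ).
(c)–(d): allowed.
(c)–(e): forbidden (parity, ΔL, ΔJ).
(d)–(e): forbidden (ΔL, ΔJ).
Allowed pairs: 2 of 10.

2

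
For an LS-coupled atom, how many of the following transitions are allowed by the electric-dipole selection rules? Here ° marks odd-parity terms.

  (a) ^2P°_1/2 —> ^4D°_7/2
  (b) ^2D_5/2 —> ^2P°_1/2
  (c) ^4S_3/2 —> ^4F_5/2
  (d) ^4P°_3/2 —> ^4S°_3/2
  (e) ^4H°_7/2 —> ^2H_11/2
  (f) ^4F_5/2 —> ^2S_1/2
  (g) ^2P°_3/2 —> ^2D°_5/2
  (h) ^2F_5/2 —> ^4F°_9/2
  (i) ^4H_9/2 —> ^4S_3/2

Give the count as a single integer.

0

(a) forbidden (parity, ΔS, ΔJ fail)
(b) forbidden (ΔJ fails)
(c) forbidden (parity, ΔL fail)
(d) forbidden (parity fails)
(e) forbidden (ΔS, ΔJ fail)
(f) forbidden (parity, ΔS, ΔL, ΔJ fail)
(g) forbidden (parity fails)
(h) forbidden (ΔS, ΔJ fail)
(i) forbidden (parity, ΔL, ΔJ fail)
Total allowed: 0 of 9.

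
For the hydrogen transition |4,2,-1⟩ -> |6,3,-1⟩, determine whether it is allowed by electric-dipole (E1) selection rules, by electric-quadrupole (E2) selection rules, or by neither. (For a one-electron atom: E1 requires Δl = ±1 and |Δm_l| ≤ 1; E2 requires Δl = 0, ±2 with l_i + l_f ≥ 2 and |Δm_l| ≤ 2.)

E1

Δl = 3 − 2 = +1; l_i + l_f = 5.
Δm_l = +0.
E1 (Δl = ±1, |Δm_l| ≤ 1): satisfied.
E2 (Δl = 0,±2, l_i+l_f ≥ 2, |Δm_l| ≤ 2): not satisfied.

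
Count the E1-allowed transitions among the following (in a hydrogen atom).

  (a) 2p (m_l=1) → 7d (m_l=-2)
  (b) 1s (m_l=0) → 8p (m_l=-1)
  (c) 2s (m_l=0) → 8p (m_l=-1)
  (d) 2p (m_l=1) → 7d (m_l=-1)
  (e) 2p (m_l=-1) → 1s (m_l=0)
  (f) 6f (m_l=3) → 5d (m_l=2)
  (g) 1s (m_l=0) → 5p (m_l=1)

(a) forbidden — Δm_l = -3 (E1 requires Δm_l = 0, ±1)
(b) allowed
(c) allowed
(d) forbidden — Δm_l = -2 (E1 requires Δm_l = 0, ±1)
(e) allowed
(f) allowed
(g) allowed
Total allowed: 5 of 7.

5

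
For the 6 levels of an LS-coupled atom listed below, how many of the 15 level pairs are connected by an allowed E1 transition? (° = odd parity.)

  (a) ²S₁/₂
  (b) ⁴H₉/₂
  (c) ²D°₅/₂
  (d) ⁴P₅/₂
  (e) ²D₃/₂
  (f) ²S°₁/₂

1

(a)–(b): forbidden (parity, ΔS, ΔL, ΔJ).
(a)–(c): forbidden (ΔL, ΔJ).
(a)–(d): forbidden (parity, ΔS, ΔJ).
(a)–(e): forbidden (parity, ΔL).
(a)–(f): forbidden (ΔL).
(b)–(c): forbidden (ΔS, ΔL, ΔJ).
(b)–(d): forbidden (parity, ΔL, ΔJ).
(b)–(e): forbidden (parity, ΔS, ΔL, ΔJ).
(b)–(f): forbidden (ΔS, ΔL, ΔJ).
(c)–(d): forbidden (ΔS).
(c)–(e): allowed.
(c)–(f): forbidden (parity, ΔL, ΔJ).
(d)–(e): forbidden (parity, ΔS).
(d)–(f): forbidden (ΔS, ΔJ).
(e)–(f): forbidden (ΔL).
Allowed pairs: 1 of 15.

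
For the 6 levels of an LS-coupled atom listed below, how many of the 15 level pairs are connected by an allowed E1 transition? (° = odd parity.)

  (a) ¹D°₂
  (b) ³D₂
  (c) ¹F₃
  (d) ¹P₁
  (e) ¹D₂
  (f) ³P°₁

4

(a)–(b): forbidden (ΔS).
(a)–(c): allowed.
(a)–(d): allowed.
(a)–(e): allowed.
(a)–(f): forbidden (parity, ΔS).
(b)–(c): forbidden (parity, ΔS).
(b)–(d): forbidden (parity, ΔS).
(b)–(e): forbidden (parity, ΔS).
(b)–(f): allowed.
(c)–(d): forbidden (parity, ΔL, ΔJ).
(c)–(e): forbidden (parity).
(c)–(f): forbidden (ΔS, ΔL, ΔJ).
(d)–(e): forbidden (parity).
(d)–(f): forbidden (ΔS).
(e)–(f): forbidden (ΔS).
Allowed pairs: 4 of 15.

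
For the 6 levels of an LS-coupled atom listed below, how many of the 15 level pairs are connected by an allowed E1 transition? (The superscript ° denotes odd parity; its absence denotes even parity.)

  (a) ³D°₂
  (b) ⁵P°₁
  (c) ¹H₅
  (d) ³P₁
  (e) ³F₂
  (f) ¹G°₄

3

(a)–(b): forbidden (parity, ΔS).
(a)–(c): forbidden (ΔS, ΔL, ΔJ).
(a)–(d): allowed.
(a)–(e): allowed.
(a)–(f): forbidden (parity, ΔS, ΔL, ΔJ).
(b)–(c): forbidden (ΔS, ΔL, ΔJ).
(b)–(d): forbidden (ΔS).
(b)–(e): forbidden (ΔS, ΔL).
(b)–(f): forbidden (parity, ΔS, ΔL, ΔJ).
(c)–(d): forbidden (parity, ΔS, ΔL, ΔJ).
(c)–(e): forbidden (parity, ΔS, ΔL, ΔJ).
(c)–(f): allowed.
(d)–(e): forbidden (parity, ΔL).
(d)–(f): forbidden (ΔS, ΔL, ΔJ).
(e)–(f): forbidden (ΔS, ΔJ).
Allowed pairs: 3 of 15.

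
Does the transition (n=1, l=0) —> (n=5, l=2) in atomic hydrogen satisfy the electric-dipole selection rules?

Δl = 2 − 0 = +2; the E1 rule Δl = ±1 is fails.
The transition is electric-dipole forbidden.

forbidden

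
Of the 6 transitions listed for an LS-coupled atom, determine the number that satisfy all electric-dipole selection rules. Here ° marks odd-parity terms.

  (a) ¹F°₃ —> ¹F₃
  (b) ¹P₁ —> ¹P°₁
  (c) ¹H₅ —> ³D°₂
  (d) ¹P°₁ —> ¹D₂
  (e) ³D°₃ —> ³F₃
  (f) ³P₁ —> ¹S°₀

(a) allowed
(b) allowed
(c) forbidden (ΔS, ΔL, ΔJ fail)
(d) allowed
(e) allowed
(f) forbidden (ΔS fails)
Total allowed: 4 of 6.

4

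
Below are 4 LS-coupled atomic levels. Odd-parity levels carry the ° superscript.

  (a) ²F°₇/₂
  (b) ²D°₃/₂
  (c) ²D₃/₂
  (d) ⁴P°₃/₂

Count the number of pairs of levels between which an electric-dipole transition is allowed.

(a)–(b): forbidden (parity, ΔJ).
(a)–(c): forbidden (ΔJ).
(a)–(d): forbidden (parity, ΔS, ΔL, ΔJ).
(b)–(c): allowed.
(b)–(d): forbidden (parity, ΔS).
(c)–(d): forbidden (ΔS).
Allowed pairs: 1 of 6.

1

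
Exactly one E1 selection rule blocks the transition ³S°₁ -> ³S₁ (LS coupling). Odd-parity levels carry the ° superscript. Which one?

ΔL = 0, ±1 (not L=0↔0): L: 0 → 0, ΔL = +0 — fails.
ΔS = 0: S: 1 → 1 — ok.
ΔJ = 0, ±1 (not J=0↔0): J: 1 → 1, ΔJ = +0 — ok.
Parity must change: odd → even — ok.

the L=0 ↔ L=0 exclusion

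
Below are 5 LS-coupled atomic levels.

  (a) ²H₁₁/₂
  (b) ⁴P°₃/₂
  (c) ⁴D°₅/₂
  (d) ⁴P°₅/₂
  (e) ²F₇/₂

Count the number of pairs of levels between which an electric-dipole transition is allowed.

0

(a)–(b): forbidden (ΔS, ΔL, ΔJ).
(a)–(c): forbidden (ΔS, ΔL, ΔJ).
(a)–(d): forbidden (ΔS, ΔL, ΔJ).
(a)–(e): forbidden (parity, ΔL, ΔJ).
(b)–(c): forbidden (parity).
(b)–(d): forbidden (parity).
(b)–(e): forbidden (ΔS, ΔL, ΔJ).
(c)–(d): forbidden (parity).
(c)–(e): forbidden (ΔS).
(d)–(e): forbidden (ΔS, ΔL).
Allowed pairs: 0 of 10.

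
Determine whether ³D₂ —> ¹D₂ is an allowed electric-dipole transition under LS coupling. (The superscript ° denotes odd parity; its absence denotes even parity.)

Initial level: S=1, L=2, J=2, parity even. Final level: S=0, L=2, J=2, parity even.
Parity must change: even → even — ✗.
ΔS = 0: S: 1 → 0 — ✗.
ΔL = 0, ±1 (not L=0↔0): L: 2 → 2, ΔL = +0 — ✓.
ΔJ = 0, ±1 (not J=0↔0): J: 2 → 2, ΔJ = +0 — ✓.
Rule(s) violated: parity, ΔS.

forbidden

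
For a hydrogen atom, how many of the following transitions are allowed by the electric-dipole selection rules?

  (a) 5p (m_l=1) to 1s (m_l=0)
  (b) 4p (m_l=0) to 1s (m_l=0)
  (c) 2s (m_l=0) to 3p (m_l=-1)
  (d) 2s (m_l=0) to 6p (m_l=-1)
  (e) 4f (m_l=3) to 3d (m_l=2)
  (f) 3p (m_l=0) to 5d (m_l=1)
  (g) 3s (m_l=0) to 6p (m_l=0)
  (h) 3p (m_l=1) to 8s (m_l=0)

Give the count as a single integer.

8

(a) allowed
(b) allowed
(c) allowed
(d) allowed
(e) allowed
(f) allowed
(g) allowed
(h) allowed
Total allowed: 8 of 8.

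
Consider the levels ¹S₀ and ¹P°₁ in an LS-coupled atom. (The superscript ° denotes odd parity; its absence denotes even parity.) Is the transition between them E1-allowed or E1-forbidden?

allowed

Reading off the term symbols: S 0→0, L 0→1, J 0→1, parity even→odd.
Parity must change: even → odd — ok.
ΔS = 0: S: 0 → 0 — ok.
ΔL = 0, ±1 (not L=0↔0): L: 0 → 1, ΔL = +1 — ok.
ΔJ = 0, ±1 (not J=0↔0): J: 0 → 1, ΔJ = +1 — ok.
All four E1 rules are satisfied.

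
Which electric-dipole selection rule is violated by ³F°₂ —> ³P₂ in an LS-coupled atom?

the ΔL = 0, ±1 rule

Initial level: S=1, L=3, J=2, parity odd. Final level: S=1, L=1, J=2, parity even.
Parity must change: odd → even — passes.
ΔS = 0: S: 1 → 1 — passes.
ΔL = 0, ±1 (not L=0↔0): L: 3 → 1, ΔL = -2 — fails.
ΔJ = 0, ±1 (not J=0↔0): J: 2 → 2, ΔJ = +0 — passes.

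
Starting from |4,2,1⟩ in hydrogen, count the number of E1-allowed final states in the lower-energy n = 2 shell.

2

E1 requires Δl = ±1, so l_f ∈ {1, 3}; with 0 ≤ l_f ≤ n_f−1 = 1, the allowed l_f values are {1}.
For l_f = 1: m_f ∈ {m_i−1, m_i, m_i+1} ∩ [−1, 1] = {0, 1} → 2 states.
Total: 2.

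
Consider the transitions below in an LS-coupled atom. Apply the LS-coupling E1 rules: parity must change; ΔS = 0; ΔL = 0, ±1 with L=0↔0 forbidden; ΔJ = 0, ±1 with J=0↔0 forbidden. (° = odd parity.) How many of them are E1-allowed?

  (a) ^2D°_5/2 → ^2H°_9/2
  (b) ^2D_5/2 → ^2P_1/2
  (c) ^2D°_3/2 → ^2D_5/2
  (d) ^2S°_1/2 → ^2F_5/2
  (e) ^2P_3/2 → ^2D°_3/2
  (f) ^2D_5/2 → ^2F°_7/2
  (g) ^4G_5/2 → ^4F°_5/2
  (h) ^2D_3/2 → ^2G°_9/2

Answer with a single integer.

4

(a) forbidden (parity, ΔL, ΔJ fail)
(b) forbidden (parity, ΔJ fail)
(c) allowed
(d) forbidden (ΔL, ΔJ fail)
(e) allowed
(f) allowed
(g) allowed
(h) forbidden (ΔL, ΔJ fail)
Total allowed: 4 of 8.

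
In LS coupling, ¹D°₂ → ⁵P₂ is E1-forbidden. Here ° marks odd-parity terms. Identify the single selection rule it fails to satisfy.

the ΔS = 0 rule

Reading off the term symbols: S 0→2, L 2→1, J 2→2, parity odd→even.
Parity must change: odd → even — satisfied.
ΔS = 0: S: 0 → 2 — violated.
ΔL = 0, ±1 (not L=0↔0): L: 2 → 1, ΔL = -1 — satisfied.
ΔJ = 0, ±1 (not J=0↔0): J: 2 → 2, ΔJ = +0 — satisfied.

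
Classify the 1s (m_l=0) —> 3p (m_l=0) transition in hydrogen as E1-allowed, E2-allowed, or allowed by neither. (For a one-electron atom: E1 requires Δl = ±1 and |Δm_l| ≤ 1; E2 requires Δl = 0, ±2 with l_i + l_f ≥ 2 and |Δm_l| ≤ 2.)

E1

Δl = 1 − 0 = +1; l_i + l_f = 1.
Δm_l = +0.
E1 (Δl = ±1, |Δm_l| ≤ 1): satisfied.
E2 (Δl = 0,±2, l_i+l_f ≥ 2, |Δm_l| ≤ 2): not satisfied.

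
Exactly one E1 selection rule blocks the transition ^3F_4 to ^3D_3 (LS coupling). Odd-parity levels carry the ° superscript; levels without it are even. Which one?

parity

Initial level: S=1, L=3, J=4, parity even. Final level: S=1, L=2, J=3, parity even.
ΔL = 0, ±1 (not L=0↔0): L: 3 → 2, ΔL = -1 — ✓.
ΔJ = 0, ±1 (not J=0↔0): J: 4 → 3, ΔJ = -1 — ✓.
Parity must change: even → even — ✗.
ΔS = 0: S: 1 → 1 — ✓.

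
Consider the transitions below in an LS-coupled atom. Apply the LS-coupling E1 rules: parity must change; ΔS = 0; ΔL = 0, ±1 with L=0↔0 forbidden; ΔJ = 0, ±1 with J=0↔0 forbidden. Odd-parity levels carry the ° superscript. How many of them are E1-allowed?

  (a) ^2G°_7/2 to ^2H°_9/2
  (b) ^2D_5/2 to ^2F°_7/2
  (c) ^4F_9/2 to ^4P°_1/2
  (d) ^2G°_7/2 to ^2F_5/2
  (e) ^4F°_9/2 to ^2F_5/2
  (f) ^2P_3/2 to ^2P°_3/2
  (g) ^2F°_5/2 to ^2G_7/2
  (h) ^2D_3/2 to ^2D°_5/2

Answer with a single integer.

(a) forbidden (parity fails)
(b) allowed
(c) forbidden (ΔL, ΔJ fail)
(d) allowed
(e) forbidden (ΔS, ΔJ fail)
(f) allowed
(g) allowed
(h) allowed
Total allowed: 5 of 8.

5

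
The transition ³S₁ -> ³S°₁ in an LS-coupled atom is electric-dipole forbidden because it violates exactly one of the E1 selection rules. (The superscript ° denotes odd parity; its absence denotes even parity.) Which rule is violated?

the L=0 ↔ L=0 exclusion

Reading off the term symbols: S 1→1, L 0→0, J 1→1, parity even→odd.
Parity must change: even → odd — passes.
ΔS = 0: S: 1 → 1 — passes.
ΔL = 0, ±1 (not L=0↔0): L: 0 → 0, ΔL = +0 — fails.
ΔJ = 0, ±1 (not J=0↔0): J: 1 → 1, ΔJ = +0 — passes.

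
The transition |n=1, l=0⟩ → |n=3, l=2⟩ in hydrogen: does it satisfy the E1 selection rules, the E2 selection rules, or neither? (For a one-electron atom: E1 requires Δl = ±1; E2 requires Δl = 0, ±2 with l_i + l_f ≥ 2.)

Δl = 2 − 0 = +2; l_i + l_f = 2.
E1 (Δl = ±1): not satisfied.
E2 (Δl = 0,±2, l_i+l_f ≥ 2): satisfied.

E2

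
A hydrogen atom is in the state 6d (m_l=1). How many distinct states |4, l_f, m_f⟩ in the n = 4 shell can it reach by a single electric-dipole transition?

E1 requires Δl = ±1, so l_f ∈ {1, 3}; with 0 ≤ l_f ≤ n_f−1 = 3, the allowed l_f values are {1, 3}.
For l_f = 1: m_f ∈ {m_i−1, m_i, m_i+1} ∩ [−1, 1] = {0, 1} → 2 states.
For l_f = 3: m_f ∈ {m_i−1, m_i, m_i+1} ∩ [−3, 3] = {0, 1, 2} → 3 states.
Total: 5.

5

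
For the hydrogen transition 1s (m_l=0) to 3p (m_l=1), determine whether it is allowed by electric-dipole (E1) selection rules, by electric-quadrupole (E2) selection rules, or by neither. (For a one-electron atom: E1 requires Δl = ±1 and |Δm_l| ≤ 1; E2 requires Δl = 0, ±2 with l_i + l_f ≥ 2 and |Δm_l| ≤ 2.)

Δl = 1 − 0 = +1; l_i + l_f = 1.
Δm_l = +1.
E1 (Δl = ±1, |Δm_l| ≤ 1): satisfied.
E2 (Δl = 0,±2, l_i+l_f ≥ 2, |Δm_l| ≤ 2): not satisfied.

E1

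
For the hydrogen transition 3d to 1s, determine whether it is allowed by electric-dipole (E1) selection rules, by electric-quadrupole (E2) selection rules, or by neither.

Δl = 0 − 2 = -2; l_i + l_f = 2.
E1 (Δl = ±1): not satisfied.
E2 (Δl = 0,±2, l_i+l_f ≥ 2): satisfied.

E2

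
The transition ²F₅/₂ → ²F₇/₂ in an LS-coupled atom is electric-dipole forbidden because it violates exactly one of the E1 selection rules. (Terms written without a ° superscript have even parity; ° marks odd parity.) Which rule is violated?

Parity must change: even → even — violated.
ΔS = 0: S: 1/2 → 1/2 — satisfied.
ΔL = 0, ±1 (not L=0↔0): L: 3 → 3, ΔL = +0 — satisfied.
ΔJ = 0, ±1 (not J=0↔0): J: 5/2 → 7/2, ΔJ = +1 — satisfied.

parity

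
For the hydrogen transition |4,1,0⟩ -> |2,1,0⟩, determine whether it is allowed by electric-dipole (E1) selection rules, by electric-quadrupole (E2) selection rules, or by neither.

E2

Δl = 1 − 1 = +0; l_i + l_f = 2.
Δm_l = +0.
E1 (Δl = ±1, |Δm_l| ≤ 1): not satisfied.
E2 (Δl = 0,±2, l_i+l_f ≥ 2, |Δm_l| ≤ 2): satisfied.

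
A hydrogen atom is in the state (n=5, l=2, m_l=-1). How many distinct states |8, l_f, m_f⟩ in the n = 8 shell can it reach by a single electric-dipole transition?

E1 requires Δl = ±1, so l_f ∈ {1, 3}; with 0 ≤ l_f ≤ n_f−1 = 7, the allowed l_f values are {1, 3}.
For l_f = 1: m_f ∈ {m_i−1, m_i, m_i+1} ∩ [−1, 1] = {-1, 0} → 2 states.
For l_f = 3: m_f ∈ {m_i−1, m_i, m_i+1} ∩ [−3, 3] = {-2, -1, 0} → 3 states.
Total: 5.

5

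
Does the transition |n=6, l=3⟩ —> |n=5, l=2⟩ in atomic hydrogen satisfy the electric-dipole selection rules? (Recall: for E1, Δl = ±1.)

Initial l = 3, final l = 2, so Δl = -1. E1 requires Δl = ±1: ok.
All E1 selection rules are satisfied.

allowed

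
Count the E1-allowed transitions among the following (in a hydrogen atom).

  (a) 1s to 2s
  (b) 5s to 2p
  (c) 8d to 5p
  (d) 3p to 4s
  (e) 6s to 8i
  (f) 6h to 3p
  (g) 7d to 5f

(a) forbidden — Δl = +0 (E1 requires Δl = ±1)
(b) allowed
(c) allowed
(d) allowed
(e) forbidden — Δl = +6 (E1 requires Δl = ±1)
(f) forbidden — Δl = -4 (E1 requires Δl = ±1)
(g) allowed
Total allowed: 4 of 7.

4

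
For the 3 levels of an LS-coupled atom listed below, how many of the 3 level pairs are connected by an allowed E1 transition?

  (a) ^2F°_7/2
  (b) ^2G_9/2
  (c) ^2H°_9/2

2

(a)–(b): allowed.
(a)–(c): forbidden (parity, ΔL).
(b)–(c): allowed.
Allowed pairs: 2 of 3.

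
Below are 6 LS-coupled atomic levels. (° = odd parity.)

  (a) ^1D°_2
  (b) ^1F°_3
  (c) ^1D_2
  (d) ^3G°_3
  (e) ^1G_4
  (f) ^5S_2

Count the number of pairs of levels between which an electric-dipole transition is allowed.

(a)–(b): forbidden (parity).
(a)–(c): allowed.
(a)–(d): forbidden (parity, ΔS, ΔL).
(a)–(e): forbidden (ΔL, ΔJ).
(a)–(f): forbidden (ΔS, ΔL).
(b)–(c): allowed.
(b)–(d): forbidden (parity, ΔS).
(b)–(e): allowed.
(b)–(f): forbidden (ΔS, ΔL).
(c)–(d): forbidden (ΔS, ΔL).
(c)–(e): forbidden (parity, ΔL, ΔJ).
(c)–(f): forbidden (parity, ΔS, ΔL).
(d)–(e): forbidden (ΔS).
(d)–(f): forbidden (ΔS, ΔL).
(e)–(f): forbidden (parity, ΔS, ΔL, ΔJ).
Allowed pairs: 3 of 15.

3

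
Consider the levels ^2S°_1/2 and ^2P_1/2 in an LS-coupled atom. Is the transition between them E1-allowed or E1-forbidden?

Reading off the term symbols: S 1/2→1/2, L 0→1, J 1/2→1/2, parity odd→even.
Parity must change: odd → even — passes.
ΔS = 0: S: 1/2 → 1/2 — passes.
ΔL = 0, ±1 (not L=0↔0): L: 0 → 1, ΔL = +1 — passes.
ΔJ = 0, ±1 (not J=0↔0): J: 1/2 → 1/2, ΔJ = +0 — passes.
All four E1 rules are satisfied.

allowed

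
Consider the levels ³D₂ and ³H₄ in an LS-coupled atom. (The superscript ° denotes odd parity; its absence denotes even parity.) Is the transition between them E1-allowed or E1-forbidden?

forbidden

Reading off the term symbols: S 1→1, L 2→5, J 2→4, parity even→even.
ΔS = 0: S: 1 → 1 — ✓.
Parity must change: even → even — ✗.
ΔJ = 0, ±1 (not J=0↔0): J: 2 → 4, ΔJ = +2 — ✗.
ΔL = 0, ±1 (not L=0↔0): L: 2 → 5, ΔL = +3 — ✗.
Rule(s) violated: parity, ΔL, ΔJ.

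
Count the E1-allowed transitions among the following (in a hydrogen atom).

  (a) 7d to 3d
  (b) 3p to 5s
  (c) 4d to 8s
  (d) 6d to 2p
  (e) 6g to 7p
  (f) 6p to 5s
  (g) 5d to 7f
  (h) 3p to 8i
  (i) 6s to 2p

(a) forbidden — Δl = +0 (E1 requires Δl = ±1)
(b) allowed
(c) forbidden — Δl = -2 (E1 requires Δl = ±1)
(d) allowed
(e) forbidden — Δl = -3 (E1 requires Δl = ±1)
(f) allowed
(g) allowed
(h) forbidden — Δl = +5 (E1 requires Δl = ±1)
(i) allowed
Total allowed: 5 of 9.

5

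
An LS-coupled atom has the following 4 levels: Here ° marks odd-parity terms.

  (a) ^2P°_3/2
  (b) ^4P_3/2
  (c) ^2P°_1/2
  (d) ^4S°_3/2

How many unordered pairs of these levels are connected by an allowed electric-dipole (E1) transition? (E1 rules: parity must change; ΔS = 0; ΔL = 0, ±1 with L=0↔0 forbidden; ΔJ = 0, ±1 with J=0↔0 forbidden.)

(a)–(b): forbidden (ΔS).
(a)–(c): forbidden (parity).
(a)–(d): forbidden (parity, ΔS).
(b)–(c): forbidden (ΔS).
(b)–(d): allowed.
(c)–(d): forbidden (parity, ΔS).
Allowed pairs: 1 of 6.

1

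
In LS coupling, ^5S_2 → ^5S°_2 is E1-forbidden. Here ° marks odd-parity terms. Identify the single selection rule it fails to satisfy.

Reading off the term symbols: S 2→2, L 0→0, J 2→2, parity even→odd.
Parity must change: even → odd — ✓.
ΔS = 0: S: 2 → 2 — ✓.
ΔL = 0, ±1 (not L=0↔0): L: 0 → 0, ΔL = +0 — ✗.
ΔJ = 0, ±1 (not J=0↔0): J: 2 → 2, ΔJ = +0 — ✓.

the L=0 ↔ L=0 exclusion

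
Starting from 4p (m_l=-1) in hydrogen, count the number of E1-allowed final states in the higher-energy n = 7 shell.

4

E1 requires Δl = ±1, so l_f ∈ {0, 2}; with 0 ≤ l_f ≤ n_f−1 = 6, the allowed l_f values are {0, 2}.
For l_f = 0: m_f ∈ {m_i−1, m_i, m_i+1} ∩ [−0, 0] = {0} → 1 state.
For l_f = 2: m_f ∈ {m_i−1, m_i, m_i+1} ∩ [−2, 2] = {-2, -1, 0} → 3 states.
Total: 4.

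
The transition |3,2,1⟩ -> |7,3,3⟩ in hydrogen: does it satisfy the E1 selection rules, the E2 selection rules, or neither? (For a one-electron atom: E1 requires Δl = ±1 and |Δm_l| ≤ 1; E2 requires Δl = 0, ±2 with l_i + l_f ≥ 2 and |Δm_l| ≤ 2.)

neither

Δl = 3 − 2 = +1; l_i + l_f = 5.
Δm_l = +2.
E1 (Δl = ±1, |Δm_l| ≤ 1): not satisfied.
E2 (Δl = 0,±2, l_i+l_f ≥ 2, |Δm_l| ≤ 2): not satisfied.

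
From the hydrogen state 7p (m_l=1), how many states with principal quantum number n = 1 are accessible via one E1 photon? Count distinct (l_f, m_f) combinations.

E1 requires Δl = ±1, so l_f ∈ {0, 2}; with 0 ≤ l_f ≤ n_f−1 = 0, the allowed l_f values are {0}.
For l_f = 0: m_f ∈ {m_i−1, m_i, m_i+1} ∩ [−0, 0] = {0} → 1 state.
Total: 1.

1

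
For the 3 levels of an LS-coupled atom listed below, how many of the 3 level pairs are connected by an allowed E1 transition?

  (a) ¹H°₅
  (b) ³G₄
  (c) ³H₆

0

(a)–(b): forbidden (ΔS).
(a)–(c): forbidden (ΔS).
(b)–(c): forbidden (parity, ΔJ).
Allowed pairs: 0 of 3.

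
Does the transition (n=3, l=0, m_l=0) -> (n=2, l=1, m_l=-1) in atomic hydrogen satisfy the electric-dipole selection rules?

Initial l = 0, final l = 1, so Δl = +1. E1 requires Δl = ±1: ✓.
m_l: 0 → -1 (Δm_l = -1). |Δm_l| ≤ 1 ✓.
All E1 selection rules are satisfied.

allowed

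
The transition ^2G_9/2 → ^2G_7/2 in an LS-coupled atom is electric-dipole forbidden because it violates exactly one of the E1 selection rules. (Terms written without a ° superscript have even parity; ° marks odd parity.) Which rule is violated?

parity

Initial level: S=1/2, L=4, J=9/2, parity even. Final level: S=1/2, L=4, J=7/2, parity even.
ΔS = 0: S: 1/2 → 1/2 — passes.
ΔJ = 0, ±1 (not J=0↔0): J: 9/2 → 7/2, ΔJ = -1 — passes.
Parity must change: even → even — fails.
ΔL = 0, ±1 (not L=0↔0): L: 4 → 4, ΔL = +0 — passes.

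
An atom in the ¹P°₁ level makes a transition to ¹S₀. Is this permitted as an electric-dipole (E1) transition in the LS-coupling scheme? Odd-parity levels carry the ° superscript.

Reading off the term symbols: S 0→0, L 1→0, J 1→0, parity odd→even.
Parity must change: odd → even — passes.
ΔS = 0: S: 0 → 0 — passes.
ΔL = 0, ±1 (not L=0↔0): L: 1 → 0, ΔL = -1 — passes.
ΔJ = 0, ±1 (not J=0↔0): J: 1 → 0, ΔJ = -1 — passes.
All four E1 rules are satisfied.

allowed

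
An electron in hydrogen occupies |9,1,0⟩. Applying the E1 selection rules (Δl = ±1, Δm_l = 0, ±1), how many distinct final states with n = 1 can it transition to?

E1 requires Δl = ±1, so l_f ∈ {0, 2}; with 0 ≤ l_f ≤ n_f−1 = 0, the allowed l_f values are {0}.
For l_f = 0: m_f ∈ {m_i−1, m_i, m_i+1} ∩ [−0, 0] = {0} → 1 state.
Total: 1.

1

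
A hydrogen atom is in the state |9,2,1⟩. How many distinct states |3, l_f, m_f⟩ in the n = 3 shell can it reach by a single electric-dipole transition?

E1 requires Δl = ±1, so l_f ∈ {1, 3}; with 0 ≤ l_f ≤ n_f−1 = 2, the allowed l_f values are {1}.
For l_f = 1: m_f ∈ {m_i−1, m_i, m_i+1} ∩ [−1, 1] = {0, 1} → 2 states.
Total: 2.

2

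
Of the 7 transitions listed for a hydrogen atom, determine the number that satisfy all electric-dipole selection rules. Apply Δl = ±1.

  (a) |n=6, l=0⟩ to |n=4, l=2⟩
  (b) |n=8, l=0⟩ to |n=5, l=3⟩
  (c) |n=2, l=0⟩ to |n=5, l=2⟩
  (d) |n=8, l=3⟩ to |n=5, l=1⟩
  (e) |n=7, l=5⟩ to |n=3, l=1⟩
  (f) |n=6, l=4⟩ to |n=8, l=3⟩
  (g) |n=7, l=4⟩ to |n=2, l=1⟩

1

(a) forbidden — Δl = +2 (E1 requires Δl = ±1)
(b) forbidden — Δl = +3 (E1 requires Δl = ±1)
(c) forbidden — Δl = +2 (E1 requires Δl = ±1)
(d) forbidden — Δl = -2 (E1 requires Δl = ±1)
(e) forbidden — Δl = -4 (E1 requires Δl = ±1)
(f) allowed
(g) forbidden — Δl = -3 (E1 requires Δl = ±1)
Total allowed: 1 of 7.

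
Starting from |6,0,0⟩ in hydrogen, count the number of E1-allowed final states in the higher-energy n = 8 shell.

E1 requires Δl = ±1, so l_f ∈ {-1, 1}; with 0 ≤ l_f ≤ n_f−1 = 7, the allowed l_f values are {1}.
For l_f = 1: m_f ∈ {m_i−1, m_i, m_i+1} ∩ [−1, 1] = {-1, 0, 1} → 3 states.
Total: 3.

3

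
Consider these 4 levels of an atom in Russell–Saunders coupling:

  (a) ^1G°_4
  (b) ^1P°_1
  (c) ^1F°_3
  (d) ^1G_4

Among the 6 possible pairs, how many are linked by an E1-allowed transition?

2

(a)–(b): forbidden (parity, ΔL, ΔJ).
(a)–(c): forbidden (parity).
(a)–(d): allowed.
(b)–(c): forbidden (parity, ΔL, ΔJ).
(b)–(d): forbidden (ΔL, ΔJ).
(c)–(d): allowed.
Allowed pairs: 2 of 6.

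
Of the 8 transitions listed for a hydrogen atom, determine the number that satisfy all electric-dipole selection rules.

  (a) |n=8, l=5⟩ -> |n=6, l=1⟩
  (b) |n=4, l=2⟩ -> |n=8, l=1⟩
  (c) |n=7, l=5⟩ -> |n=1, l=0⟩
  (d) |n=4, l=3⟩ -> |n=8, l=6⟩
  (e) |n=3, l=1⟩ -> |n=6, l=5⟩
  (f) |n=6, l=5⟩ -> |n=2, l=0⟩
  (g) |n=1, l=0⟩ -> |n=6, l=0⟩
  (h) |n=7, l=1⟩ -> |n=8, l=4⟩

(a) forbidden — Δl = -4 (E1 requires Δl = ±1)
(b) allowed
(c) forbidden — Δl = -5 (E1 requires Δl = ±1)
(d) forbidden — Δl = +3 (E1 requires Δl = ±1)
(e) forbidden — Δl = +4 (E1 requires Δl = ±1)
(f) forbidden — Δl = -5 (E1 requires Δl = ±1)
(g) forbidden — Δl = +0 (E1 requires Δl = ±1)
(h) forbidden — Δl = +3 (E1 requires Δl = ±1)
Total allowed: 1 of 8.

1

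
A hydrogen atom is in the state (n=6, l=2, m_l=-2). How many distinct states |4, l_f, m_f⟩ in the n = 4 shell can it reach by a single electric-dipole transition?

E1 requires Δl = ±1, so l_f ∈ {1, 3}; with 0 ≤ l_f ≤ n_f−1 = 3, the allowed l_f values are {1, 3}.
For l_f = 1: m_f ∈ {m_i−1, m_i, m_i+1} ∩ [−1, 1] = {-1} → 1 state.
For l_f = 3: m_f ∈ {m_i−1, m_i, m_i+1} ∩ [−3, 3] = {-3, -2, -1} → 3 states.
Total: 4.

4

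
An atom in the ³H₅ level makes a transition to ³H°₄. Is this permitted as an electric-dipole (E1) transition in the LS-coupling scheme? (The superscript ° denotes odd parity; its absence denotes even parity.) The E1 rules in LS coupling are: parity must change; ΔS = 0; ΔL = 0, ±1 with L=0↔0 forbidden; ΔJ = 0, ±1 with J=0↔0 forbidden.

Parity must change: even → odd — passes.
ΔS = 0: S: 1 → 1 — passes.
ΔL = 0, ±1 (not L=0↔0): L: 5 → 5, ΔL = +0 — passes.
ΔJ = 0, ±1 (not J=0↔0): J: 5 → 4, ΔJ = -1 — passes.
All four E1 rules are satisfied.

allowed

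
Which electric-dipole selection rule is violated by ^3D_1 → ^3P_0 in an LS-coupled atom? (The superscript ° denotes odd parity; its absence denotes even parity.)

Initial level: S=1, L=2, J=1, parity even. Final level: S=1, L=1, J=0, parity even.
Parity must change: even → even — violated.
ΔJ = 0, ±1 (not J=0↔0): J: 1 → 0, ΔJ = -1 — satisfied.
ΔL = 0, ±1 (not L=0↔0): L: 2 → 1, ΔL = -1 — satisfied.
ΔS = 0: S: 1 → 1 — satisfied.

parity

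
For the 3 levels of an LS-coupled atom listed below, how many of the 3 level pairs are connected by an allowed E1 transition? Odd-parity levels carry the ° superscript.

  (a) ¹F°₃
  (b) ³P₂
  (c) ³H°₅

(a)–(b): forbidden (ΔS, ΔL).
(a)–(c): forbidden (parity, ΔS, ΔL, ΔJ).
(b)–(c): forbidden (ΔL, ΔJ).
Allowed pairs: 0 of 3.

0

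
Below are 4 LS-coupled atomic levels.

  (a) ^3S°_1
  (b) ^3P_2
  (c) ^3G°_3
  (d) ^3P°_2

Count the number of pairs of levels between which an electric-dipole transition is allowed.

(a)–(b): allowed.
(a)–(c): forbidden (parity, ΔL, ΔJ).
(a)–(d): forbidden (parity).
(b)–(c): forbidden (ΔL).
(b)–(d): allowed.
(c)–(d): forbidden (parity, ΔL).
Allowed pairs: 2 of 6.

2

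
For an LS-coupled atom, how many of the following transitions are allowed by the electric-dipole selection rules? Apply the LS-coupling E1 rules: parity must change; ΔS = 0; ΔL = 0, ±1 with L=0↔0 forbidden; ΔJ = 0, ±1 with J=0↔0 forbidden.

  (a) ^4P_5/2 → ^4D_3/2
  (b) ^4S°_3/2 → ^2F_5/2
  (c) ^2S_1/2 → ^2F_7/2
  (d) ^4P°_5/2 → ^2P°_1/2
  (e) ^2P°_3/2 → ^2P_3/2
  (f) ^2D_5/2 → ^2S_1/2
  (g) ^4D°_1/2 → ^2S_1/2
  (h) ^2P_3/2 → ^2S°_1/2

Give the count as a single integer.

(a) forbidden (parity fails)
(b) forbidden (ΔS, ΔL fail)
(c) forbidden (parity, ΔL, ΔJ fail)
(d) forbidden (parity, ΔS, ΔJ fail)
(e) allowed
(f) forbidden (parity, ΔL, ΔJ fail)
(g) forbidden (ΔS, ΔL fail)
(h) allowed
Total allowed: 2 of 8.

2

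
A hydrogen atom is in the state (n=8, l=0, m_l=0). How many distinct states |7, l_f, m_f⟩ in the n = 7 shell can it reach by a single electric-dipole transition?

E1 requires Δl = ±1, so l_f ∈ {-1, 1}; with 0 ≤ l_f ≤ n_f−1 = 6, the allowed l_f values are {1}.
For l_f = 1: m_f ∈ {m_i−1, m_i, m_i+1} ∩ [−1, 1] = {-1, 0, 1} → 3 states.
Total: 3.

3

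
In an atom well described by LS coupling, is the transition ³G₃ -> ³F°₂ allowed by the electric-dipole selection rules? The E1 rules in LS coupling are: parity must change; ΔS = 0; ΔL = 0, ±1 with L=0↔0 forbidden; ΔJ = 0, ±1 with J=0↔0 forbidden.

Parity must change: even → odd — passes.
ΔS = 0: S: 1 → 1 — passes.
ΔL = 0, ±1 (not L=0↔0): L: 4 → 3, ΔL = -1 — passes.
ΔJ = 0, ±1 (not J=0↔0): J: 3 → 2, ΔJ = -1 — passes.
All four E1 rules are satisfied.

allowed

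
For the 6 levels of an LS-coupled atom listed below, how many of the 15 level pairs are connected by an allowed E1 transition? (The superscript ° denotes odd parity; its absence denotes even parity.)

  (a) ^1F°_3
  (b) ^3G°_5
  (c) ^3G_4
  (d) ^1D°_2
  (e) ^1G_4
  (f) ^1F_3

(a)–(b): forbidden (parity, ΔS, ΔJ).
(a)–(c): forbidden (ΔS).
(a)–(d): forbidden (parity).
(a)–(e): allowed.
(a)–(f): allowed.
(b)–(c): allowed.
(b)–(d): forbidden (parity, ΔS, ΔL, ΔJ).
(b)–(e): forbidden (ΔS).
(b)–(f): forbidden (ΔS, ΔJ).
(c)–(d): forbidden (ΔS, ΔL, ΔJ).
(c)–(e): forbidden (parity, ΔS).
(c)–(f): forbidden (parity, ΔS).
(d)–(e): forbidden (ΔL, ΔJ).
(d)–(f): allowed.
(e)–(f): forbidden (parity).
Allowed pairs: 4 of 15.

4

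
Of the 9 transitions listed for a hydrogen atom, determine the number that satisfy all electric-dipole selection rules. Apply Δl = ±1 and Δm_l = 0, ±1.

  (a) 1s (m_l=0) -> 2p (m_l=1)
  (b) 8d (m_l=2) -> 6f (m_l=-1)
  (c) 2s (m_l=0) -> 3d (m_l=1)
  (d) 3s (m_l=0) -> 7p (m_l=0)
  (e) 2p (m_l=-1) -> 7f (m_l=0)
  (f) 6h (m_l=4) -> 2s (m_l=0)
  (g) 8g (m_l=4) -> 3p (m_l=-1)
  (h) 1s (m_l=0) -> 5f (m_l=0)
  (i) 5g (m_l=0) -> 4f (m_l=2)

2

(a) allowed
(b) forbidden — Δm_l = -3 (E1 requires Δm_l = 0, ±1)
(c) forbidden — Δl = +2 (E1 requires Δl = ±1)
(d) allowed
(e) forbidden — Δl = +2 (E1 requires Δl = ±1)
(f) forbidden — Δl = -5 (E1 requires Δl = ±1); Δm_l = -4 (E1 requires Δm_l = 0, ±1)
(g) forbidden — Δl = -3 (E1 requires Δl = ±1); Δm_l = -5 (E1 requires Δm_l = 0, ±1)
(h) forbidden — Δl = +3 (E1 requires Δl = ±1)
(i) forbidden — Δm_l = +2 (E1 requires Δm_l = 0, ±1)
Total allowed: 2 of 9.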